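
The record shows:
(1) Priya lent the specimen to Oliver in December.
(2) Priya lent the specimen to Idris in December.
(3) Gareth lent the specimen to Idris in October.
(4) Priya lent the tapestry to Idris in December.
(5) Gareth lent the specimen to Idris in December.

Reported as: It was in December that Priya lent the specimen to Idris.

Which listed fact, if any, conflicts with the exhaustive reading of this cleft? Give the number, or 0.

0

The cleft puts "in December" in focus and presupposes the open proposition with agent = Priya, thing = the specimen, recipient = Idris.
Exhaustivity: in December is the only setting satisfying that background.
No listed fact matches the background with a different setting. Exhaustivity holds.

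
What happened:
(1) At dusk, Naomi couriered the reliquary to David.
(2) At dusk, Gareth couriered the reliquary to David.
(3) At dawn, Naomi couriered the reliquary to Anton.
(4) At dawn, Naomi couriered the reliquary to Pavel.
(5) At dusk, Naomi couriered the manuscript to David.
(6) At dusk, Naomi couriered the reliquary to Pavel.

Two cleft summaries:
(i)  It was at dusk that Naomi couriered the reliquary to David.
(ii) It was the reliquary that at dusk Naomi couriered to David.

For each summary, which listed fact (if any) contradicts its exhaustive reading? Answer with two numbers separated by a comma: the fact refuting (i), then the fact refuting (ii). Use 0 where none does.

(i): focus "at dusk". No fact shares Naomi as agent and the reliquary as thing and David as recipient with a different setting. 0.
(ii): focus "the reliquary". Looking for Naomi as agent and David as recipient and at dusk as setting with some other thing — fact (5) has the manuscript there. Refuted.

0, 5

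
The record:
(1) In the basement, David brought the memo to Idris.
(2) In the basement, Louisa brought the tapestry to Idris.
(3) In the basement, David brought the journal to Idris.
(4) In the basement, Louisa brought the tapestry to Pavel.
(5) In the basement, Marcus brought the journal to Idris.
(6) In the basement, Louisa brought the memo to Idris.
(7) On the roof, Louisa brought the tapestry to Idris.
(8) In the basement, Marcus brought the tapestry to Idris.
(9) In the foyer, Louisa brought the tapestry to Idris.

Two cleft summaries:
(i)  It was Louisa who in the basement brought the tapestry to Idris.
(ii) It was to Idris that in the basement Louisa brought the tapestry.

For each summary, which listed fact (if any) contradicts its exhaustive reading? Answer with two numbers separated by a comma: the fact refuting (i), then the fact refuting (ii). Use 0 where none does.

Summary (i) focuses "Louisa" (the agent); background thing = the tapestry, recipient = Idris, setting = in the basement. Fact (8) matches that background with agent = Marcus — refutes (i).
Summary (ii) focuses "Idris" (the recipient); background agent = Louisa, thing = the tapestry, setting = in the basement. Fact (4) matches that background with recipient = Pavel — refutes (ii).

8, 4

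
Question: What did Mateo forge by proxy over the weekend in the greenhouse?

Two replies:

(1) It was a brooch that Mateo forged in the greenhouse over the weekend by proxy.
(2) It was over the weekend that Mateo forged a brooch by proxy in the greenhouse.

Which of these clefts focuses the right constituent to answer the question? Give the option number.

1

The question word "what" targets the direct object.
Option (1) clefts "a brooch" — that matches what the question asks about.
Option (2) clefts "over the weekend" — the time, not what was asked.
So the congruent reply is (1).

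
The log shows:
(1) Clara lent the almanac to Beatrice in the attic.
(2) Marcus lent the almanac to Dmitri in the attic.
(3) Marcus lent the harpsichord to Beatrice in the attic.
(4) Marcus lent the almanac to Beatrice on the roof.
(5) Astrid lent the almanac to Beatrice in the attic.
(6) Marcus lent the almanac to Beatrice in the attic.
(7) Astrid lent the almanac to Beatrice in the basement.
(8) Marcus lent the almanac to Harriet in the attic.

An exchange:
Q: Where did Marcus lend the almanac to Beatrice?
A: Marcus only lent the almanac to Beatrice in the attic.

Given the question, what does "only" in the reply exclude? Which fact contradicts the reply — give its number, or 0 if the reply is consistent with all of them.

4

Answering "Where did ...?" puts focus on the setting — here, "in the attic".
"Only" then excludes alternative settings while the background — agent = Marcus, thing = the almanac, recipient = Beatrice — is held fixed.
Fact (4) keeps agent = Marcus, thing = the almanac, recipient = Beatrice but has setting = on the roof; that refutes the reply.
(Fact (2) would refute a reading with focus on the recipient — but that is not what the question asks.)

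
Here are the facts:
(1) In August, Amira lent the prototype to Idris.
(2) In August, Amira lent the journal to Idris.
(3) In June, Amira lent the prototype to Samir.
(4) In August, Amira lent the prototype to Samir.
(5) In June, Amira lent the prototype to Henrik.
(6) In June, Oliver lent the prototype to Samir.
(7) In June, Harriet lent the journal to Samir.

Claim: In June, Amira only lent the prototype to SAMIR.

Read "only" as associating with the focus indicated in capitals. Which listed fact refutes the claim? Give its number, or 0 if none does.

The capitals mark "Samir" as focus. So "only" rules out other recipients, with the rest (same agent, thing, setting (Amira / the prototype / in June)) as background.
Fact (5) matches on same agent, thing, setting (Amira / the prototype / in June), but has recipient = Henrik instead. That refutes the claim.

5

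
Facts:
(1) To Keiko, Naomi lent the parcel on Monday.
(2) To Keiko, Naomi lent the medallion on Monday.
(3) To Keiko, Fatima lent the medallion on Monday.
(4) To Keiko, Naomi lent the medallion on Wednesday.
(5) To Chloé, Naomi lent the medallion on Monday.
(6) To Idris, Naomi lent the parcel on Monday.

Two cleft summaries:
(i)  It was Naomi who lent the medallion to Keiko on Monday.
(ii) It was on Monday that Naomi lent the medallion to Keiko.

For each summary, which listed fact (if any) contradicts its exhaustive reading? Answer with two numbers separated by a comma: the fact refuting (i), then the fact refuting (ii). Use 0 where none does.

Summary (i) focuses "Naomi" (the agent); background the medallion as thing and Keiko as recipient and on Monday as setting. Fact (3) matches that background with agent = Fatima — refutes (i).
Summary (ii) focuses "on Monday" (the setting); background Naomi as agent and the medallion as thing and Keiko as recipient. Fact (4) matches that background with setting = on Wednesday — refutes (ii).

3, 4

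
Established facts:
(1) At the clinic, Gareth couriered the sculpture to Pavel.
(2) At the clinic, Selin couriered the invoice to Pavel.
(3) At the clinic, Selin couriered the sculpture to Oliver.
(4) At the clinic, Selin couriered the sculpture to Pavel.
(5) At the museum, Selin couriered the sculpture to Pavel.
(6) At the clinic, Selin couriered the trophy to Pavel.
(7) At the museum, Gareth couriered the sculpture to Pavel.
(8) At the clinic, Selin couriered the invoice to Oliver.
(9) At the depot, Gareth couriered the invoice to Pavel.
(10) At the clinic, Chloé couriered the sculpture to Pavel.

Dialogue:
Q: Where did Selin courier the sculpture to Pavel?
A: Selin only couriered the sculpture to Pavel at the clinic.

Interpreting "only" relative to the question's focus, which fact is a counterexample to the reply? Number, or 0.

Answering "Where did ...?" puts focus on the setting — here, "at the clinic".
So "only" ranges over settings; the rest (same agent, thing, recipient (Selin / the sculpture / Pavel)) is presupposed.
Fact (5) shares the background with a different setting (at the museum) — counterexample.
(Fact (3) would refute a reading with focus on the recipient — but that is not what the question asks.)

5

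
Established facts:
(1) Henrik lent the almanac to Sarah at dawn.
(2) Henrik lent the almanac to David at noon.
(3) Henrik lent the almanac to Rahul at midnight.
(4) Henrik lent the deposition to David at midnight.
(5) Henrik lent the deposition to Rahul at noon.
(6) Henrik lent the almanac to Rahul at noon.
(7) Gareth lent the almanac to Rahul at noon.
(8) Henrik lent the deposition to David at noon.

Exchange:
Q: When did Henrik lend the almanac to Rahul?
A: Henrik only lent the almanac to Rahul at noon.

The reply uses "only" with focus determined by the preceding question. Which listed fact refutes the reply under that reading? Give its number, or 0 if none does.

3

Answering "When did ...?" puts focus on the setting — here, "at noon".
So "only" ranges over settings; the rest (same agent, thing, recipient (Henrik / the almanac / Rahul)) is presupposed.
Fact (3) keeps same agent, thing, recipient (Henrik / the almanac / Rahul) but has setting = at midnight; that refutes the reply.
(Fact (2) would refute a reading with focus on the recipient — but that is not what the question asks.)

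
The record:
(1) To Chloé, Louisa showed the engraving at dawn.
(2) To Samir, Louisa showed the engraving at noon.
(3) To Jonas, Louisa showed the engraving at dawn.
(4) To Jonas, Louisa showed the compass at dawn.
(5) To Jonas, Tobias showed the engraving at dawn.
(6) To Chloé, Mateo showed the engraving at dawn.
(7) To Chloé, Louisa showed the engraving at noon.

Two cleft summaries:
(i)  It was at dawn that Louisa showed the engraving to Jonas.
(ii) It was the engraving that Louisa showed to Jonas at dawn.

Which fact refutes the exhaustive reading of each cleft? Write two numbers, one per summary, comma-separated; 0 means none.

(i): focus "at dawn". No fact shares Louisa as agent and the engraving as thing and Jonas as recipient with a different setting. 0.
(ii): focus "the engraving". Looking for Louisa as agent and Jonas as recipient and at dawn as setting with some other thing — fact (4) has the compass there. Refuted.

0, 4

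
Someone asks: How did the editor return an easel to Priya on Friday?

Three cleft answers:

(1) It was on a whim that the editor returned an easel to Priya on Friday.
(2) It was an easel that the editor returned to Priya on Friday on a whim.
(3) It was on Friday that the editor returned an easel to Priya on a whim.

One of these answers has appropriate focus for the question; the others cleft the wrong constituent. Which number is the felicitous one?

The question word "how" targets the manner.
Option (1) clefts "on a whim" — that matches what the question asks about.
Option (2) clefts "an easel" — the direct object, not what was asked.
Option (3) clefts "on Friday" — the time, not what was asked.
So the congruent reply is (1).

1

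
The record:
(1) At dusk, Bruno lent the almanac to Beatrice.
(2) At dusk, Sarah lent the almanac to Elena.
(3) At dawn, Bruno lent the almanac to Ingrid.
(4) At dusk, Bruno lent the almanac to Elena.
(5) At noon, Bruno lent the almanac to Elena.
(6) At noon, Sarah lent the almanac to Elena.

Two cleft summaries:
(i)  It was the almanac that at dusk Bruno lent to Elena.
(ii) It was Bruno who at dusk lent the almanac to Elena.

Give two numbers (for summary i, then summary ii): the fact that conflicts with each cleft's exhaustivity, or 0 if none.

0, 2

Summary (i) focuses "the almanac" (the thing); background agent = Bruno, recipient = Elena, setting = at dusk. No fact matches that background with a different thing, so 0.
Summary (ii) focuses "Bruno" (the agent); background thing = the almanac, recipient = Elena, setting = at dusk. Fact (2) matches that background with agent = Sarah — refutes (ii).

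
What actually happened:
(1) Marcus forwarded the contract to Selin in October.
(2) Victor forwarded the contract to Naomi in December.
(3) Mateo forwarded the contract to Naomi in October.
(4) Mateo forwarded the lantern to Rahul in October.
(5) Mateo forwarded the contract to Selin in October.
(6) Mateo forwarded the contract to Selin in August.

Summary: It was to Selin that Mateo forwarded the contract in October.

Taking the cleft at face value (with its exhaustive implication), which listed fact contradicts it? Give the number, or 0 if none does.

Focus of the cleft: "Selin" (the recipient). Presupposed background: Mateo as agent and the contract as thing and in October as setting.
Exhaustivity: Selin is the only recipient satisfying that background.
Fact (3) shares the background but with recipient = Naomi; exhaustivity is violated.

3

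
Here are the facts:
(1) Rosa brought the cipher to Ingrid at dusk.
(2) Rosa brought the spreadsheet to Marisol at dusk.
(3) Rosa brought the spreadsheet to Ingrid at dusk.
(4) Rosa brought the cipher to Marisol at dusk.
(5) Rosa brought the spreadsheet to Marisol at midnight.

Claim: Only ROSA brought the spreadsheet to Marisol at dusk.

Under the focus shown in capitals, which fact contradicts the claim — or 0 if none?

The capitals mark "Rosa" as focus. So "only" rules out other agents, with the rest (thing = the spreadsheet, recipient = Marisol, setting = at dusk) as background.
No fact matches thing = the spreadsheet, recipient = Marisol, setting = at dusk with a different agent — every other fact differs on at least one backgrounded slot. So no fact refutes it.

0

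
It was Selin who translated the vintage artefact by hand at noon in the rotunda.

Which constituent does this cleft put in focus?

In an it-cleft "It was X that/who ...", the clefted constituent X is the focus; the that/who-clause expresses the presupposed open proposition.
Here the focus is "Selin". The backgrounded (presupposed) material includes "the vintage artefact", "at noon", "in the rotunda" and "by hand".

Selin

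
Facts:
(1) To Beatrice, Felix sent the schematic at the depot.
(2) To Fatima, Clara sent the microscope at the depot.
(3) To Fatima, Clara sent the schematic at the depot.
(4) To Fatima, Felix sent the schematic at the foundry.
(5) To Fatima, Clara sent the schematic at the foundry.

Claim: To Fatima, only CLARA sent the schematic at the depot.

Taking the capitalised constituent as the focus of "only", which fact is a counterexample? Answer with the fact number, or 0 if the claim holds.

0

Focus (in capitals) is "Clara" — the agent. "Only" excludes alternative agents while holding fixed the schematic as thing and Fatima as recipient and at the depot as setting.
Every other fact changes something in the background, not just the agent. Nothing refutes the claim.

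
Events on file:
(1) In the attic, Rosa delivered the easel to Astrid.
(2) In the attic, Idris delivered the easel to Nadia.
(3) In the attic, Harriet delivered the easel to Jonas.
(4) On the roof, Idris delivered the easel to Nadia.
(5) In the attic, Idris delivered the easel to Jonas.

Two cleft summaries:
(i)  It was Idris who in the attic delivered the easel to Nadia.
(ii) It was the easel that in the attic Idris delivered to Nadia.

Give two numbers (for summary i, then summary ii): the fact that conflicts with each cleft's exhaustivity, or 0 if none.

Summary (i) focuses "Idris" (the agent); background thing = the easel, recipient = Nadia, setting = in the attic. No fact matches that background with a different agent, so 0.
Summary (ii) focuses "the easel" (the thing); background agent = Idris, recipient = Nadia, setting = in the attic. No fact matches that background with a different thing, so 0.

0, 0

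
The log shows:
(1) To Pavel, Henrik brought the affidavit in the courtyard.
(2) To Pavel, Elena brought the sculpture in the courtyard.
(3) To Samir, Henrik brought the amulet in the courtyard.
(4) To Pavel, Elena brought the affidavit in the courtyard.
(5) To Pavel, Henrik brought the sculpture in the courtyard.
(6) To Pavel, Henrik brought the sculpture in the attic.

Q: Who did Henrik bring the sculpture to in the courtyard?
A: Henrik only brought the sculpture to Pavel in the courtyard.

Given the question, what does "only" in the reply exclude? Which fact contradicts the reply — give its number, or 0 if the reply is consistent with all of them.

Answering "Who did ... to ...?" puts focus on the recipient — here, "Pavel".
"Only" then excludes alternative recipients while the background — Henrik as agent and the sculpture as thing and in the courtyard as setting — is held fixed.
No fact keeps Henrik as agent and the sculpture as thing and in the courtyard as setting while changing the recipient; every other fact differs on something backgrounded. The reply stands.
(Fact (6) would refute a reading with focus on the setting — but that is not what the question asks.)

0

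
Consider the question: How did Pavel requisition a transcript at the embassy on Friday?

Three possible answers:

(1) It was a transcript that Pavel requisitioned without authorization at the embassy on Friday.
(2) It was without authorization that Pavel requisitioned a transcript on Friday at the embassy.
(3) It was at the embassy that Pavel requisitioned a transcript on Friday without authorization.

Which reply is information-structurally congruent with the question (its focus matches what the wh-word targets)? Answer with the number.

2

The question word "how" targets the manner.
Option (1) clefts "a transcript" — the direct object, not what was asked.
Option (2) clefts "without authorization" — that matches what the question asks about.
Option (3) clefts "at the embassy" — the location, not what was asked.
So the congruent reply is (2).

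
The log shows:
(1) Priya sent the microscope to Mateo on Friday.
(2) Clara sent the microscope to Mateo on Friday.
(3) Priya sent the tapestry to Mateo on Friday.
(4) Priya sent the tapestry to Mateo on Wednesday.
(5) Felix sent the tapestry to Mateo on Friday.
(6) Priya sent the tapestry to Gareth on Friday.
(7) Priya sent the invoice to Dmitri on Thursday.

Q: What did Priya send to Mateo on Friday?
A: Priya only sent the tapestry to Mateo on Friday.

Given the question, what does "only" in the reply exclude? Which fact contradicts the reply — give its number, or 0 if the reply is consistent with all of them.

1

The question "What did ...?" targets the thing, so in the reply the focus falls on "the tapestry".
So "only" ranges over things; the rest (same agent, recipient, setting (Priya / Mateo / on Friday)) is presupposed.
Fact (1) shares the background with a different thing (the microscope) — counterexample.
(Fact (6) would refute a reading with focus on the recipient — but that is not what the question asks.)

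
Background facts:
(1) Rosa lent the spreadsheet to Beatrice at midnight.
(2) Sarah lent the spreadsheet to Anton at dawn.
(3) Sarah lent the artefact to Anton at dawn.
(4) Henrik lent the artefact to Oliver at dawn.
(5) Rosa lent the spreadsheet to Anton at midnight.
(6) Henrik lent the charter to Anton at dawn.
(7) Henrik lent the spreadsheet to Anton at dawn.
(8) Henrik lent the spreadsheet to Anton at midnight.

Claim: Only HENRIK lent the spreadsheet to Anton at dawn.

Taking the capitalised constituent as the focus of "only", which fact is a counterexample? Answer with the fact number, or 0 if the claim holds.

2

The capitals mark "Henrik" as focus. So "only" rules out other agents, with the rest (the spreadsheet as thing and Anton as recipient and at dawn as setting) as background.
Fact (2) matches on the spreadsheet as thing and Anton as recipient and at dawn as setting, but has agent = Sarah instead. That refutes the claim.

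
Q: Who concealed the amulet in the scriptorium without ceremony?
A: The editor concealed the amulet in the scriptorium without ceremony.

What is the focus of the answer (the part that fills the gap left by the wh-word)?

The wh-word "who" asks about the subject (agent).
In the answer, "the amulet", "without ceremony" and "in the scriptorium" are given — repeated from the question.
The constituent filling the subject (agent) gap is "the editor"; that is the focus and would carry nuclear stress.

the editor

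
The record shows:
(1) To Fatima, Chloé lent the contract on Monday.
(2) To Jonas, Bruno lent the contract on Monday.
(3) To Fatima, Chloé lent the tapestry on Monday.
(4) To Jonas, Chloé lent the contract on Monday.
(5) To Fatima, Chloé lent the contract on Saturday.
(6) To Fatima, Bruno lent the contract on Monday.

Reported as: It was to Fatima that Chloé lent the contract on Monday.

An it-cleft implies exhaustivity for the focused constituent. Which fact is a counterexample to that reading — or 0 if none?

4

The cleft puts "Fatima" in focus and presupposes the open proposition with agent = Chloé, thing = the contract, setting = on Monday.
The exhaustive reading says no other recipient fits that background.
But fact (4) also has agent = Chloé, thing = the contract, setting = on Monday, with recipient = Jonas — so the exhaustive reading fails.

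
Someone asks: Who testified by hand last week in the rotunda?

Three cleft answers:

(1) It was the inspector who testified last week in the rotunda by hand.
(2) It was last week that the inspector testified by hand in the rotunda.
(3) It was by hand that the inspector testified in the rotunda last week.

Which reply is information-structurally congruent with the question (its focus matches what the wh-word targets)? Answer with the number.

The question word "who" targets the subject (agent).
Option (1) clefts "the inspector" — that matches what the question asks about.
Option (2) clefts "last week" — the time, not what was asked.
Option (3) clefts "by hand" — the manner, not what was asked.
So the congruent reply is (1).

1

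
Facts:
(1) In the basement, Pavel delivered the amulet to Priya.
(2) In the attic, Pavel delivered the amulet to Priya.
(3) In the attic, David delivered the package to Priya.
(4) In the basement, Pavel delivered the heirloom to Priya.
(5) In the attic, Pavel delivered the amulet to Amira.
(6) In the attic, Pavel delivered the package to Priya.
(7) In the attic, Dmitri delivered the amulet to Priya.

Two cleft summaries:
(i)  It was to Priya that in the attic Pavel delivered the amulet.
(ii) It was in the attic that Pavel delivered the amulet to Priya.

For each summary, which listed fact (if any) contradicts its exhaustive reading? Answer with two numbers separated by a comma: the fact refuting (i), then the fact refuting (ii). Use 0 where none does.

5, 1

(i): focus "Priya". Looking for same agent, thing, setting (Pavel / the amulet / in the attic) with some other recipient — fact (5) has Amira there. Refuted.
(ii): focus "in the attic". Looking for same agent, thing, recipient (Pavel / the amulet / Priya) with some other setting — fact (1) has in the basement there. Refuted.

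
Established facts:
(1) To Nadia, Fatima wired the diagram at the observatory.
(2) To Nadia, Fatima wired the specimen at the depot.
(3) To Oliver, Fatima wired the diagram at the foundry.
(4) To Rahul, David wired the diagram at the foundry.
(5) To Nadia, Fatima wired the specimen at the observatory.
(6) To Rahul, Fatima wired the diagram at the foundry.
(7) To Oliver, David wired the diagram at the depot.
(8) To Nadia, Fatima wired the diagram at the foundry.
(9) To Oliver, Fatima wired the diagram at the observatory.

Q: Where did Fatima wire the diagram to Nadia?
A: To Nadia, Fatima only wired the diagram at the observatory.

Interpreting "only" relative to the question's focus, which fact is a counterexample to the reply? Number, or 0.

The question "Where did ...?" targets the setting, so in the reply the focus falls on "at the observatory".
"Only" then excludes alternative settings while the background — Fatima as agent and the diagram as thing and Nadia as recipient — is held fixed.
Fact (8) shares the background with a different setting (at the foundry) — counterexample.
(Fact (9) would refute a reading with focus on the recipient — but that is not what the question asks.)

8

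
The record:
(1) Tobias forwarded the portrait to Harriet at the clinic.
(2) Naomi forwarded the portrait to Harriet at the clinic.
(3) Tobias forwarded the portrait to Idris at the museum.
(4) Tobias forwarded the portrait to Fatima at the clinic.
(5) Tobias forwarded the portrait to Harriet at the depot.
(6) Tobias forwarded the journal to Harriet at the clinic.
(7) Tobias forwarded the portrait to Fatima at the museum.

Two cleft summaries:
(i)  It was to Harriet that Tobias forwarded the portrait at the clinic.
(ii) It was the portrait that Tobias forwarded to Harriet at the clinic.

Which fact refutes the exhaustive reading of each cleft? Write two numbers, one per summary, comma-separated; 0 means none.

4, 6

Summary (i) focuses "Harriet" (the recipient); background Tobias as agent and the portrait as thing and at the clinic as setting. Fact (4) matches that background with recipient = Fatima — refutes (i).
Summary (ii) focuses "the portrait" (the thing); background Tobias as agent and Harriet as recipient and at the clinic as setting. Fact (6) matches that background with thing = the journal — refutes (ii).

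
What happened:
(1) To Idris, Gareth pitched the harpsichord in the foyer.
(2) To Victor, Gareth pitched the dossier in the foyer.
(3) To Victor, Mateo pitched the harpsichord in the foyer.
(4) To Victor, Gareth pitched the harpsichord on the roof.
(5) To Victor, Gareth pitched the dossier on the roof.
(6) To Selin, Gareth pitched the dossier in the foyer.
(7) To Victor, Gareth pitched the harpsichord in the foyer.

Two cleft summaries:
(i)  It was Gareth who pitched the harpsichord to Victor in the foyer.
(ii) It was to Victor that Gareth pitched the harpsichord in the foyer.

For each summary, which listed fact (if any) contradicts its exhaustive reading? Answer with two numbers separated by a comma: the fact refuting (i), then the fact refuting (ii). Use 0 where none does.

3, 1

Summary (i) focuses "Gareth" (the agent); background same thing, recipient, setting (the harpsichord / Victor / in the foyer). Fact (3) matches that background with agent = Mateo — refutes (i).
Summary (ii) focuses "Victor" (the recipient); background same agent, thing, setting (Gareth / the harpsichord / in the foyer). Fact (1) matches that background with recipient = Idris — refutes (ii).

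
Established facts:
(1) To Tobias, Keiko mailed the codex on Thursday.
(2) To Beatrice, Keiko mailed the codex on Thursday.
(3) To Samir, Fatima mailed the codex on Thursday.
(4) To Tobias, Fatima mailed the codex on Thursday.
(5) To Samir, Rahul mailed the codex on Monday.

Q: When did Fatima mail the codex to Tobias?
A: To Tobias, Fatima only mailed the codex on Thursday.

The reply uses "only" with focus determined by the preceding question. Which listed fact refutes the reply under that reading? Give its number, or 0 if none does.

The question "When did ...?" targets the setting, so in the reply the focus falls on "on Thursday".
"Only" then excludes alternative settings while the background — same agent, thing, recipient (Fatima / the codex / Tobias) — is held fixed.
No fact keeps same agent, thing, recipient (Fatima / the codex / Tobias) while changing the setting; every other fact differs on something backgrounded. The reply stands.
(Fact (3) would refute a reading with focus on the recipient — but that is not what the question asks.)

0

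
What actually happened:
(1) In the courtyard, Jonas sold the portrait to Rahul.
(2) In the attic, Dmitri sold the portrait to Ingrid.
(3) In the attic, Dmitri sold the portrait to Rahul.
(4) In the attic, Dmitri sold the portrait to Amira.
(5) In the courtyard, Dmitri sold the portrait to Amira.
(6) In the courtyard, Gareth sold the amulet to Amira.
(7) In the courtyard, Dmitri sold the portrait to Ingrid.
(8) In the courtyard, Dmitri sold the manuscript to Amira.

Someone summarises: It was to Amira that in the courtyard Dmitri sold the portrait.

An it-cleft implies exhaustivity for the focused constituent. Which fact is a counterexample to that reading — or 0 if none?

7

Focus of the cleft: "Amira" (the recipient). Presupposed background: Dmitri as agent and the portrait as thing and in the courtyard as setting.
The exhaustive reading says no other recipient fits that background.
But fact (7) also has Dmitri as agent and the portrait as thing and in the courtyard as setting, with recipient = Ingrid — so the exhaustive reading fails.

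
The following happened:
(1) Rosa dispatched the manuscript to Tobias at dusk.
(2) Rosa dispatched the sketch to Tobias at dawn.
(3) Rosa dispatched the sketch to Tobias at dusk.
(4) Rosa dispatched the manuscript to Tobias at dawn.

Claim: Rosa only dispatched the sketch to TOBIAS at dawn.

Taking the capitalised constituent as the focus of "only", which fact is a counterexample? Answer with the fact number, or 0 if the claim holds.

0

Focus (in capitals) is "Tobias" — the recipient. "Only" excludes alternative recipients while holding fixed agent = Rosa, thing = the sketch, setting = at dawn.
Every other fact changes something in the background, not just the recipient. Nothing refutes the claim.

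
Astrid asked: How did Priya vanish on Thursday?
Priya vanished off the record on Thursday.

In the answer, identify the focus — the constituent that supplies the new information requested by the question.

off the record

The wh-word "how" asks about the manner.
In the answer, "Priya" and "on Thursday" are given — repeated from the question.
The constituent filling the manner gap is "off the record"; that is the focus and would carry nuclear stress.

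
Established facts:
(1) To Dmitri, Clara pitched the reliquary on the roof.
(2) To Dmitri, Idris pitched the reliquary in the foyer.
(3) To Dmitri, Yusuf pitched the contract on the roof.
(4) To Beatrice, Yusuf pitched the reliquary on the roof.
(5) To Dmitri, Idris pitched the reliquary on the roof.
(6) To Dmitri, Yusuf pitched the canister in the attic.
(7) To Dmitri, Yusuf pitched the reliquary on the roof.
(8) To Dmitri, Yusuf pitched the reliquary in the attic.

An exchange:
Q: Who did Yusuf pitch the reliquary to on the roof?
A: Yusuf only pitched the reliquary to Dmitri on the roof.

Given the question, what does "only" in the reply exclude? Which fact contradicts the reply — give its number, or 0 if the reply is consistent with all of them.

4

The question "Who did ... to ...?" targets the recipient, so in the reply the focus falls on "Dmitri".
"Only" then excludes alternative recipients while the background — Yusuf as agent and the reliquary as thing and on the roof as setting — is held fixed.
Fact (4) keeps Yusuf as agent and the reliquary as thing and on the roof as setting but has recipient = Beatrice; that refutes the reply.
(Fact (8) would refute a reading with focus on the setting — but that is not what the question asks.)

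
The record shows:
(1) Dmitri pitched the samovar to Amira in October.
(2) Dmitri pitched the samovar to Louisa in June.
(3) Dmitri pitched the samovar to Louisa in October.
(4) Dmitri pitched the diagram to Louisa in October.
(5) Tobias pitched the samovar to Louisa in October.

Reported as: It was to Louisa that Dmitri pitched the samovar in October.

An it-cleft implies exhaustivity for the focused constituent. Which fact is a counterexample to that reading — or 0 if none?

1

Focus of the cleft: "Louisa" (the recipient). Presupposed background: same agent, thing, setting (Dmitri / the samovar / in October).
The exhaustive reading says no other recipient fits that background.
But fact (1) also has same agent, thing, setting (Dmitri / the samovar / in October), with recipient = Amira — so the exhaustive reading fails.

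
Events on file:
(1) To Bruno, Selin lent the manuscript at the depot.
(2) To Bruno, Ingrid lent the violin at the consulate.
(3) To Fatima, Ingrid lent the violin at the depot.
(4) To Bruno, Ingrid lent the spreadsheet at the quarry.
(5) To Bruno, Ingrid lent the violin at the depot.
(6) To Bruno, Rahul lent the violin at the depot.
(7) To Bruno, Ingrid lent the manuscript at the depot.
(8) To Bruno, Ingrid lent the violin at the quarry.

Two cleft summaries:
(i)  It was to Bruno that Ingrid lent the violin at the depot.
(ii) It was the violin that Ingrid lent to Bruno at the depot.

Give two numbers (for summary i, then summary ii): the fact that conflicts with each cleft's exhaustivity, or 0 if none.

3, 7

Summary (i) focuses "Bruno" (the recipient); background agent = Ingrid, thing = the violin, setting = at the depot. Fact (3) matches that background with recipient = Fatima — refutes (i).
Summary (ii) focuses "the violin" (the thing); background agent = Ingrid, recipient = Bruno, setting = at the depot. Fact (7) matches that background with thing = the manuscript — refutes (ii).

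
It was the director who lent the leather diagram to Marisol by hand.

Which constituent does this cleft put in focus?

In an it-cleft "It was X that/who ...", the clefted constituent X is the focus; the that/who-clause expresses the presupposed open proposition.
Here the focus is "the director". The backgrounded (presupposed) material includes "the leather diagram", "to Marisol" and "by hand".

the director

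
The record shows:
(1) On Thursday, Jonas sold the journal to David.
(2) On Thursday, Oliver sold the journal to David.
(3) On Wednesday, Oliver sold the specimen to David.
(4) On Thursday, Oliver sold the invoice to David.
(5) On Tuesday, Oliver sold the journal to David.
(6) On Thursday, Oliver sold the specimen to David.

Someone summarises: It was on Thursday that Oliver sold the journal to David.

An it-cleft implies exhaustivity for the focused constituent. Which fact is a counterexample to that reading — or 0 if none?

5

The cleft puts "on Thursday" in focus and presupposes the open proposition with Oliver as agent and the journal as thing and David as recipient.
Exhaustivity: on Thursday is the only setting satisfying that background.
But fact (5) also has Oliver as agent and the journal as thing and David as recipient, with setting = on Tuesday — so the exhaustive reading fails.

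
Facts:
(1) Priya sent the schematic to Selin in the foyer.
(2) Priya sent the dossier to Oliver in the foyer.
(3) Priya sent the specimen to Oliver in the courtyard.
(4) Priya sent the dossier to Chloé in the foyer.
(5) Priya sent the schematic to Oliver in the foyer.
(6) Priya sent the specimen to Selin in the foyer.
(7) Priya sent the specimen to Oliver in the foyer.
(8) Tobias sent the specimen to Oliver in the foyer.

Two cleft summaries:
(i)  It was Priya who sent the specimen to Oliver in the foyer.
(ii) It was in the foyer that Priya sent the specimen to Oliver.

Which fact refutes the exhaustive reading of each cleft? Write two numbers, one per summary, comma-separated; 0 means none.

8, 3

Summary (i) focuses "Priya" (the agent); background same thing, recipient, setting (the specimen / Oliver / in the foyer). Fact (8) matches that background with agent = Tobias — refutes (i).
Summary (ii) focuses "in the foyer" (the setting); background same agent, thing, recipient (Priya / the specimen / Oliver). Fact (3) matches that background with setting = in the courtyard — refutes (ii).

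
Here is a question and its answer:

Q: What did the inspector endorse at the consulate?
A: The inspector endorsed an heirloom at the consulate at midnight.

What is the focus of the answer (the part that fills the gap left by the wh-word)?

an heirloom

The wh-word "what" asks about the direct object.
In the answer, "the inspector" and "at the consulate" are given — repeated from the question.
"at midnight" is also new, but it specifies the time, which is not what the question asks about — so it is not the focus.
The constituent filling the direct object gap is "an heirloom"; that is the focus.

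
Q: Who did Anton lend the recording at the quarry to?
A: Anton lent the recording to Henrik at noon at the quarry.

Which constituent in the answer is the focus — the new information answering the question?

The wh-word "who" asks about the recipient.
In the answer, "Anton", "the recording" and "at the quarry" are given — repeated from the question.
"at noon" is also new, but it specifies the time, which is not what the question asks about — so it is not the focus.
The constituent filling the recipient gap is "to Henrik"; that is the focus.

to Henrik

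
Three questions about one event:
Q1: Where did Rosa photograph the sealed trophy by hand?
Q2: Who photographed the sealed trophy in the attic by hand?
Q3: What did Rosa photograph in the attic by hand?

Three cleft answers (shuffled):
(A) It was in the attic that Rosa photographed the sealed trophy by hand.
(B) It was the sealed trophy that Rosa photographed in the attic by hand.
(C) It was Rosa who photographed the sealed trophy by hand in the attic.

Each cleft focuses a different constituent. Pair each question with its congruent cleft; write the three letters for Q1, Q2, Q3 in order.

ACB

Q1 asks about the location; cleft (A) focuses "in the attic", which is the location — so Q1 → A.
Q2 asks about the subject (agent); cleft (C) focuses "Rosa", which is the subject (agent) — so Q2 → C.
Q3 asks about the direct object; cleft (B) focuses "the sealed trophy", which is the direct object — so Q3 → B.
Mapping: Q1→A, Q2→C, Q3→B.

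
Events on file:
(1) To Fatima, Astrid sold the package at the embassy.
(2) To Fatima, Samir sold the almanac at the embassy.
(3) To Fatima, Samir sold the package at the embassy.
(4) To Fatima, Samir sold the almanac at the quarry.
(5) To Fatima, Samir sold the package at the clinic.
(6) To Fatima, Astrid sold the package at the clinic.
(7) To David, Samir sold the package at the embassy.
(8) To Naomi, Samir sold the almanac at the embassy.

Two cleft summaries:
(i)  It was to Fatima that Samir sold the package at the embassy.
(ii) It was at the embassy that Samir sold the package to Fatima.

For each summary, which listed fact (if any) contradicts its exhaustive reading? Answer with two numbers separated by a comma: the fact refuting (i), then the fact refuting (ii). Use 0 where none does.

(i): focus "Fatima". Looking for agent = Samir, thing = the package, setting = at the embassy with some other recipient — fact (7) has David there. Refuted.
(ii): focus "at the embassy". Looking for agent = Samir, thing = the package, recipient = Fatima with some other setting — fact (5) has at the clinic there. Refuted.

7, 5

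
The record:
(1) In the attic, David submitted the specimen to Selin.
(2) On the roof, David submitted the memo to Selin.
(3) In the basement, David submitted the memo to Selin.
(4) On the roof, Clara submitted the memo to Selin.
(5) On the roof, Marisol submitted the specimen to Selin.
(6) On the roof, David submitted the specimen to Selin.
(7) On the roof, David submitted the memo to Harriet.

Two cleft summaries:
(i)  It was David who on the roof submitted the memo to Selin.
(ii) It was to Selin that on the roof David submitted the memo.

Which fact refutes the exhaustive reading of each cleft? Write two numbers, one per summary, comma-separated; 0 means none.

(i): focus "David". Looking for the memo as thing and Selin as recipient and on the roof as setting with some other agent — fact (4) has Clara there. Refuted.
(ii): focus "Selin". Looking for David as agent and the memo as thing and on the roof as setting with some other recipient — fact (7) has Harriet there. Refuted.

4, 7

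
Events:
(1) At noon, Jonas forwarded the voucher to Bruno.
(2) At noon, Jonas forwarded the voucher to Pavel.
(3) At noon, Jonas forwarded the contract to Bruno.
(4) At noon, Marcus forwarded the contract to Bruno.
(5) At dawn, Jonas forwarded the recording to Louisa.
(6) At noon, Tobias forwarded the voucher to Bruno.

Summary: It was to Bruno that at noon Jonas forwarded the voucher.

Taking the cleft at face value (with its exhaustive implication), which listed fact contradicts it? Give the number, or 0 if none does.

2

The cleft puts "Bruno" in focus and presupposes the open proposition with agent = Jonas, thing = the voucher, setting = at noon.
The exhaustive reading says no other recipient fits that background.
But fact (2) also has agent = Jonas, thing = the voucher, setting = at noon, with recipient = Pavel — so the exhaustive reading fails.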